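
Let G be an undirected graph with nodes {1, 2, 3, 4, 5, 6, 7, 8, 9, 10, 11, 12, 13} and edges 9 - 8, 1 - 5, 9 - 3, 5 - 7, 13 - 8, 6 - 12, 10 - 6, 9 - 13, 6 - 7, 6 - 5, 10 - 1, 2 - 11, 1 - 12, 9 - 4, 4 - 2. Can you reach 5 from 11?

The component containing 11 is {2, 3, 4, 8, 9, 11, 13}, and 5 is not in it.

No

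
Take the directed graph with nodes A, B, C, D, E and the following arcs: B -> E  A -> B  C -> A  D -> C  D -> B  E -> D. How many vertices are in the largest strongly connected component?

{A, B, C, D, E} are all mutually reachable — one SCC of size 5.
The largest has 5 vertices.

5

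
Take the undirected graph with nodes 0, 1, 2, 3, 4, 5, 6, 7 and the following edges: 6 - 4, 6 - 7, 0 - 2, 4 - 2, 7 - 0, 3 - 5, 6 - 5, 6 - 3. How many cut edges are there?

The edges on the cycle 6-3-5-6 are not bridges since each lies on that cycle.
Every edge lies on some cycle, so there are no bridges.

0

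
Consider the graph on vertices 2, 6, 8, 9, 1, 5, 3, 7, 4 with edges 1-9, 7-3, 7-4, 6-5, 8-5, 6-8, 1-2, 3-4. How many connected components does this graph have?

3

Starting from 3 we can reach 3, 4, 7. That is one component of size 3.
Starting from 5 we can reach 5, 6, 8. That is one component of size 3.
Starting from 1 we can reach 1, 2, 9. That is one component of size 3.
Total: 3 components.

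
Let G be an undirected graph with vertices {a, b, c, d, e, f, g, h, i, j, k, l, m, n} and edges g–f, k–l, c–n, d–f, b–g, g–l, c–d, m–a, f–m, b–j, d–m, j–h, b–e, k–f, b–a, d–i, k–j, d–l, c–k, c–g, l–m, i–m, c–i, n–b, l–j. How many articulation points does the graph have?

2

Removing b increases the component count from 1 to 2, so b is a cut vertex.
Removing j increases the component count from 1 to 2, so j is a cut vertex.
By contrast removing e leaves 1 component; it is not a cut vertex. No other vertex is a cut vertex either.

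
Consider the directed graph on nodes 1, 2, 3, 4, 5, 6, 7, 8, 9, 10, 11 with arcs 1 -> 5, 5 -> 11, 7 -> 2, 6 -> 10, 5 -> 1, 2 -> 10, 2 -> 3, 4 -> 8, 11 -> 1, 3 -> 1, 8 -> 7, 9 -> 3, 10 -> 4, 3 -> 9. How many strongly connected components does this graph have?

4

{2, 4, 7, 8, 10} are all mutually reachable — one SCC of size 5.
{1, 5, 11} are all mutually reachable — one SCC of size 3.
{3, 9} are all mutually reachable — one SCC of size 2.
{6} is an SCC by itself.
That gives 4 strongly connected components.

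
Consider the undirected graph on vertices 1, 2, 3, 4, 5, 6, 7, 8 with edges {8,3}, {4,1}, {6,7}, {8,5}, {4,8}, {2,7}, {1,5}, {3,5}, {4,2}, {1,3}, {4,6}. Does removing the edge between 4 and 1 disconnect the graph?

No

After removing 4-1, the path 4-8-3-1 still connects them, so the edge is not a bridge.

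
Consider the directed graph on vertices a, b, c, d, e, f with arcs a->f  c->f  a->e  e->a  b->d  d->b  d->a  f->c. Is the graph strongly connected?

There is no directed path from c to b, so the graph is not strongly connected.

No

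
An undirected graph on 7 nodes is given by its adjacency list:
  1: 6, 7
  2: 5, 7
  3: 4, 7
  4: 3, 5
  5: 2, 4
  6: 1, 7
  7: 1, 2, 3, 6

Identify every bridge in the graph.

The edges on the cycle 7-6-1-7 are not bridges since each lies on that cycle.
Every edge lies on some cycle, so there are no bridges.

none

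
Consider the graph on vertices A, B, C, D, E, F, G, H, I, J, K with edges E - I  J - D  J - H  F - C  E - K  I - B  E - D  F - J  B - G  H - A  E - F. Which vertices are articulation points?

B, E, F, H, I, J

Removing B increases the component count from 1 to 2, so B is a cut vertex.
Removing E increases the component count from 1 to 3, so E is a cut vertex.
Removing F increases the component count from 1 to 2, so F is a cut vertex.
Likewise H, I, J are cut vertices.
By contrast removing G leaves 1 component; it is not a cut vertex. No other vertex is a cut vertex either.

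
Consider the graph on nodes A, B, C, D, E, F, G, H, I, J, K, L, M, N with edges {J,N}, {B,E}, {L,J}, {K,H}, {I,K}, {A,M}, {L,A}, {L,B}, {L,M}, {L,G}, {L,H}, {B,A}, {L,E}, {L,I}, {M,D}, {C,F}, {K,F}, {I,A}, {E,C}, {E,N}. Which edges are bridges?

D-M, G-L

The edges on the cycle L-I-A-L are not bridges since each lies on that cycle.
But removing M - D disconnects M from D; removing L - G disconnects L from G — these are bridges.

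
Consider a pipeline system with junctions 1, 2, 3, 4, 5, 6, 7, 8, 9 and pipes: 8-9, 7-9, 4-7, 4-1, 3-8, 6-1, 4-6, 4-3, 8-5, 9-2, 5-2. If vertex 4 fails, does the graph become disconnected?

Yes

Deleting 4 raises the number of components from 1 to 2, so 4 is a cut vertex.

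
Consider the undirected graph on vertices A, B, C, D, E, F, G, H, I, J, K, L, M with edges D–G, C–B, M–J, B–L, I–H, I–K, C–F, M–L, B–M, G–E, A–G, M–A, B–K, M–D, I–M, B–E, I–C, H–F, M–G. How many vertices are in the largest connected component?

13

Starting from A we can reach A, B, C, D, E, F, G, H, I, J, K, L, M. That is one component of size 13.
The largest has 13 vertices.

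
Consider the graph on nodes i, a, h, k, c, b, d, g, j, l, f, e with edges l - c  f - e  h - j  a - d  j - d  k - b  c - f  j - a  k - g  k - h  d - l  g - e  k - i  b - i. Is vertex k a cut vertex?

Deleting k raises the number of components from 1 to 2, so k is a cut vertex.

Yes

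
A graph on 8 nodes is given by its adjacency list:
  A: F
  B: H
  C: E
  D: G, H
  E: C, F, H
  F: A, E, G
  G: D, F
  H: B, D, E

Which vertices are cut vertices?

E, F, H

Removing E increases the component count from 1 to 2, so E is a cut vertex.
Removing F increases the component count from 1 to 2, so F is a cut vertex.
Removing H increases the component count from 1 to 2, so H is a cut vertex.
By contrast removing A leaves 1 component; it is not a cut vertex. No other vertex is a cut vertex either.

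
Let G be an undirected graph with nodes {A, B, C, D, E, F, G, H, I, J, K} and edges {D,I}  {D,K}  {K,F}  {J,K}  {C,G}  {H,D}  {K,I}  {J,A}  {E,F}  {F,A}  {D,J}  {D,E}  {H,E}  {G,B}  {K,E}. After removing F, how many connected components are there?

2

With F gone, the remaining components are: {B, C, G}; {A, D, E, H, I, J, K}.
That is 2 components.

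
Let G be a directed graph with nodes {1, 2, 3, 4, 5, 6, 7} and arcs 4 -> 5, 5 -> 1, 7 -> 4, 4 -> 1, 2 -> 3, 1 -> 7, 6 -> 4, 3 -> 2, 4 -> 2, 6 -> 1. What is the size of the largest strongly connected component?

{1, 4, 5, 7} are all mutually reachable — one SCC of size 4.
{2, 3} are all mutually reachable — one SCC of size 2.
{6} is an SCC by itself.
The largest has 4 vertices.

4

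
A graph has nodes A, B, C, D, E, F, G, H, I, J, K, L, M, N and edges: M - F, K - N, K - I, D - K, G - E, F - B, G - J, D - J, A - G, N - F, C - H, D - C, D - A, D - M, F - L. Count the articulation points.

5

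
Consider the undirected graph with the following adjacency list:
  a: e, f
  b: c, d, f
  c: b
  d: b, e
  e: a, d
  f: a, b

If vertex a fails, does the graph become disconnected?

Deleting a leaves 1 component (was 1) (its neighbors e, f remain connected to each other), so a is not a cut vertex.

No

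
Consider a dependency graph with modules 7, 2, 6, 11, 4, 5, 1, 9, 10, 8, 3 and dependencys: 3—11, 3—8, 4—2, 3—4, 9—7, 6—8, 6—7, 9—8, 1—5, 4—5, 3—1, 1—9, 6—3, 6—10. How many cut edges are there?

The edges on the cycle 3-1-9-8-3 are not bridges since each lies on that cycle.
But removing 3—11 disconnects 3 from 11; removing 4—2 disconnects 4 from 2; removing 10—6 disconnects 10 from 6 — these are bridges.
That makes 3 bridges.

3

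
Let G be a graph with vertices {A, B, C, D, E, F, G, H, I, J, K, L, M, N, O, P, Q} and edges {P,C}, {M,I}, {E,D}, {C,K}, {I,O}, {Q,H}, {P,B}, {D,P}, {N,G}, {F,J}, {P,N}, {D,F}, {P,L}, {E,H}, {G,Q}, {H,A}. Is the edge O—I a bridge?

Removing O—I leaves no path between O and I: the component count goes from 2 to 3. So it is a bridge.

Yes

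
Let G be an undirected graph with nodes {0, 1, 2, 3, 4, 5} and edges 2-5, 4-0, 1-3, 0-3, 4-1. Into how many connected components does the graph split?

2

Starting from 2 we can reach 2, 5. That is one component of size 2.
Starting from 0 we can reach 0, 1, 3, 4. That is one component of size 4.
Total: 2 components.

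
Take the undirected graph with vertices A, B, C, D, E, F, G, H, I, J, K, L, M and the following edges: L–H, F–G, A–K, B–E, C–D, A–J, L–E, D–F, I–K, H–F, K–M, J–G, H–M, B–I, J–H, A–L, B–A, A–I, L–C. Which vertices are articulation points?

Removing I, for instance, still leaves 1 component. No single vertex removal increases the component count — the graph has no articulation points.

none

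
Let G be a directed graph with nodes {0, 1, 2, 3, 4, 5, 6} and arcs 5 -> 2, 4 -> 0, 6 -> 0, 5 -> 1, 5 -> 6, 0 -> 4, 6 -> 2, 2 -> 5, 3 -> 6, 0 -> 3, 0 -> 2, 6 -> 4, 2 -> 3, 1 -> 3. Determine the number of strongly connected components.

{0, 1, 2, 3, 4, 5, 6} are all mutually reachable — one SCC of size 7.
That gives 1 strongly connected component.

1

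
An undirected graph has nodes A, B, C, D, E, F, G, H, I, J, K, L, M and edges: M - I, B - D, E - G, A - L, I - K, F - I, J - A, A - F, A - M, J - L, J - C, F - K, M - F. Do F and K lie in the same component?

From F we can reach A, C, F, I, J, K, L, M, which includes K.

Yes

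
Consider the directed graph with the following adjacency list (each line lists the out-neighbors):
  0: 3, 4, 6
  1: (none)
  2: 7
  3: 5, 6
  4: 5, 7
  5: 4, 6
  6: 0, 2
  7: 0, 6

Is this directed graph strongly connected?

There is no directed path from 0 to 1, so the graph is not strongly connected.

No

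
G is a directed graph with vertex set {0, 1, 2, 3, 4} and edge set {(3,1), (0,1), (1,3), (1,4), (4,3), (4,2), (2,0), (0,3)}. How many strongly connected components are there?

1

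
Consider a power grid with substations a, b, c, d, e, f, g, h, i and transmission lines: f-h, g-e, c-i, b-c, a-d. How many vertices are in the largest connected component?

Starting from e we can reach e, g. That is one component of size 2.
Starting from a we can reach a, d. That is one component of size 2.
Starting from f we can reach f, h. That is one component of size 2.
Starting from b we can reach b, c, i. That is one component of size 3.
The largest has 3 vertices.

3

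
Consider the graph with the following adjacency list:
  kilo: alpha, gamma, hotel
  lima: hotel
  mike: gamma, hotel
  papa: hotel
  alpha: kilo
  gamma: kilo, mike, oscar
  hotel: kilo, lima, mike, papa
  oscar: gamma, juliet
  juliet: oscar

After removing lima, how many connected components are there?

With lima gone, the remaining components are: {kilo, mike, papa, alpha, gamma, hotel, oscar, juliet}.
That is 1 component.

1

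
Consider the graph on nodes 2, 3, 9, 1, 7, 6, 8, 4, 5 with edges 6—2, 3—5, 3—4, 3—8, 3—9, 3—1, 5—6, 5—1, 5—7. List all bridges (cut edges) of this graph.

The edges on the cycle 3-5-1-3 are not bridges since each lies on that cycle.
But removing 5—6 disconnects 5 from 6; removing 3—9 disconnects 3 from 9; removing 3—8 disconnects 3 from 8; removing 5—7 disconnects 5 from 7 — these are bridges.
In total 6 edges are bridges.

2-6, 3-4, 3-8, 3-9, 5-6, 5-7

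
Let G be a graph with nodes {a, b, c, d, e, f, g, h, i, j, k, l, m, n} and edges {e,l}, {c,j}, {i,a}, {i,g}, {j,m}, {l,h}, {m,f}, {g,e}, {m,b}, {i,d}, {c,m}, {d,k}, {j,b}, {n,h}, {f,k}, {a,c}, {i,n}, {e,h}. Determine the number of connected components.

Starting from a we can reach a, b, c, d, e, f, g, h, i, j, k, l, m, n. That is one component of size 14.
Total: 1 component.

1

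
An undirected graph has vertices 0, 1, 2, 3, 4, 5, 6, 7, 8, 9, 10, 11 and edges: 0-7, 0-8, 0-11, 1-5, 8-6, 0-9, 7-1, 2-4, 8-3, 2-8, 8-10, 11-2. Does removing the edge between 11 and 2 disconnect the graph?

No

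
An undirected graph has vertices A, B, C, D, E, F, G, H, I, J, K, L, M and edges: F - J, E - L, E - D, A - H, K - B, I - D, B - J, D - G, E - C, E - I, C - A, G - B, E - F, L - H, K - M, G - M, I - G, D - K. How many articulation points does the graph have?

Removing E increases the component count from 1 to 2, so E is a cut vertex.
By contrast removing J leaves 1 component; it is not a cut vertex. No other vertex is a cut vertex either.

1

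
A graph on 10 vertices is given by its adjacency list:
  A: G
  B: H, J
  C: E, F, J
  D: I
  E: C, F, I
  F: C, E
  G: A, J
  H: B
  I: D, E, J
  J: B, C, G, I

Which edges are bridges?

The edges on the cycle I-J-C-F-E-I are not bridges since each lies on that cycle.
But removing G-A disconnects G from A; removing D-I disconnects D from I; removing J-G disconnects J from G; removing B-H disconnects B from H — these are bridges.
In total 5 edges are bridges.

A-G, B-H, B-J, D-I, G-J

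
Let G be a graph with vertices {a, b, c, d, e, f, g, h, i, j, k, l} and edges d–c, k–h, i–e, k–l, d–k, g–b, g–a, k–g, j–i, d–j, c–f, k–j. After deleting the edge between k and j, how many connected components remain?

1

k and j are still connected via k-d-j, so the component count stays at 1.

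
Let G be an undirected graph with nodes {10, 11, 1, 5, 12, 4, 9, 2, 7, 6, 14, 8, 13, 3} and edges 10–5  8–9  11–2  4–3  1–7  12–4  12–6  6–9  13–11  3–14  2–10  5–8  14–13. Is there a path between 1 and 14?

No

The component containing 1 is {1, 7}, and 14 is not in it.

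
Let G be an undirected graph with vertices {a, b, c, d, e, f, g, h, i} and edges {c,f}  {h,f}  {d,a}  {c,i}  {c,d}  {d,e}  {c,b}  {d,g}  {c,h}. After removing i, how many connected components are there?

1

With i gone, the remaining components are: {a, b, c, d, e, f, g, h}.
That is 1 component.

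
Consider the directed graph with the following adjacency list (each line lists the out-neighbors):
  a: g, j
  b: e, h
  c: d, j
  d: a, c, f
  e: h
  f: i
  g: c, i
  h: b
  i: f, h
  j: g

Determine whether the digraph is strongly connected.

No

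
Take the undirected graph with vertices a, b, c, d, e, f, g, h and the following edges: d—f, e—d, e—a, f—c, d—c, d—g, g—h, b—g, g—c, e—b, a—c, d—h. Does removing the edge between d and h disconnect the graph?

After removing d—h, the path d-g-h still connects them, so the edge is not a bridge.

No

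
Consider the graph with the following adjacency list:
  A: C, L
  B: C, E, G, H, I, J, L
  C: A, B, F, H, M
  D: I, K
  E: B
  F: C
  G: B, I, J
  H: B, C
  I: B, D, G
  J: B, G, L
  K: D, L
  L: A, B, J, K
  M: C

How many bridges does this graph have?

3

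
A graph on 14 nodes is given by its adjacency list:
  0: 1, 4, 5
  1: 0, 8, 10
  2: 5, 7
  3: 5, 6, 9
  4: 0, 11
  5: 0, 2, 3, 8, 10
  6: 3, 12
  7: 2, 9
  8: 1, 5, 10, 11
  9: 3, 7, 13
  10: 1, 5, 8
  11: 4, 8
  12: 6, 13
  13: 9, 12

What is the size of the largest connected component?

Starting from 0 we can reach 0, 1, 2, 3, 4, 5, 6, 7, 8, 9, 10, 11, 12, 13. That is one component of size 14.
The largest has 14 vertices.

14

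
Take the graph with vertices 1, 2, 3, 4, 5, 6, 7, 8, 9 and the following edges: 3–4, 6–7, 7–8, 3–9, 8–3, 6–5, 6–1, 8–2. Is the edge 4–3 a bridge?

Yes

Removing 4–3 leaves no path between 4 and 3: the component count goes from 1 to 2. So it is a bridge.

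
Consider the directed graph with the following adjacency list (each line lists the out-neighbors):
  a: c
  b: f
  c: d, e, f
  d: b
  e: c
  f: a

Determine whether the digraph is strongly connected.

Yes

From f we can reach every vertex (a, b, c, d, e, f), and every vertex can reach f (a, b, c, d, e, f). So the whole graph is one strongly connected component.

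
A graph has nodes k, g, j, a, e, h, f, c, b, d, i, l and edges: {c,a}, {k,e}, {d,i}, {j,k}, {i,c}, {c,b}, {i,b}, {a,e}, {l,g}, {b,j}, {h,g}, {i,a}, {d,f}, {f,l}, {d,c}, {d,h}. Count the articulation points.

1

Removing d increases the component count from 1 to 2, so d is a cut vertex.
By contrast removing j leaves 1 component; it is not a cut vertex. No other vertex is a cut vertex either.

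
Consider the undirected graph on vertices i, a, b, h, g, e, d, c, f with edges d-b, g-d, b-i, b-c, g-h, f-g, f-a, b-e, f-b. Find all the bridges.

The edges on the cycle f-g-d-b-f are not bridges since each lies on that cycle.
But removing g-h disconnects g from h; removing b-i disconnects b from i; removing b-c disconnects b from c; removing f-a disconnects f from a — these are bridges.
In total 5 edges are bridges.

a-f, b-c, b-e, b-i, g-h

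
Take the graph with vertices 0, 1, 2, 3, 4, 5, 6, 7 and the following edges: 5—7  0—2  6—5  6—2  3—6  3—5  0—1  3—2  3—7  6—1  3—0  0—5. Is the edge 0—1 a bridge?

No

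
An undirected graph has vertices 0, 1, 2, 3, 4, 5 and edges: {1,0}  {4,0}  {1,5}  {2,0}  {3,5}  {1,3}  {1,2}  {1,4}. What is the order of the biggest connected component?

6

Starting from 0 we can reach 0, 1, 2, 3, 4, 5. That is one component of size 6.
The largest has 6 vertices.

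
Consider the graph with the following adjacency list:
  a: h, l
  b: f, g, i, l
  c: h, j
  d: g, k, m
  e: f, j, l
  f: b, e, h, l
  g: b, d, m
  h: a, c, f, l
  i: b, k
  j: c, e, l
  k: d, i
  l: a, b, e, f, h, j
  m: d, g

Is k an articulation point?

No

Deleting k leaves 1 component (was 1) (its neighbors d, i remain connected to each other), so k is not a cut vertex.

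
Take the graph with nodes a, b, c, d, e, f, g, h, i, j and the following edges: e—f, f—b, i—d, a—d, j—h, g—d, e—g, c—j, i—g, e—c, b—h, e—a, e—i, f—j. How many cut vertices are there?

1

Removing e increases the component count from 1 to 2, so e is a cut vertex.
By contrast removing i leaves 1 component; it is not a cut vertex. No other vertex is a cut vertex either.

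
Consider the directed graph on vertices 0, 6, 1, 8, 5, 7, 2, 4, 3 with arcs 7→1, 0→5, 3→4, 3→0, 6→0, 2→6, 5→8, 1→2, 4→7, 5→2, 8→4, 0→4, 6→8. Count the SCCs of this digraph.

{0, 1, 2, 4, 5, 6, 7, 8} are all mutually reachable — one SCC of size 8.
{3} is an SCC by itself.
That gives 2 strongly connected components.

2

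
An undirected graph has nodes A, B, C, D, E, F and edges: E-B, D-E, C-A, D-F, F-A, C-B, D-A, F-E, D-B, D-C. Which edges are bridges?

none

The edges on the cycle D-C-A-D are not bridges since each lies on that cycle.
Every edge lies on some cycle, so there are no bridges.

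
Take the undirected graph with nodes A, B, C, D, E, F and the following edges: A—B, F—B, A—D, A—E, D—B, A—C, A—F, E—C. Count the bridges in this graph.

0

The edges on the cycle A-E-C-A are not bridges since each lies on that cycle.
Every edge lies on some cycle, so there are no bridges.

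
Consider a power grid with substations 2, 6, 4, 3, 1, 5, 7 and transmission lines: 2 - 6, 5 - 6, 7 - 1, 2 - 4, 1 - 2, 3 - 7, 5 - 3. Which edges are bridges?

The edges on the cycle 5-3-7-1-2-6-5 are not bridges since each lies on that cycle.
But removing 2 - 4 disconnects 2 from 4 — this is a bridge.

2-4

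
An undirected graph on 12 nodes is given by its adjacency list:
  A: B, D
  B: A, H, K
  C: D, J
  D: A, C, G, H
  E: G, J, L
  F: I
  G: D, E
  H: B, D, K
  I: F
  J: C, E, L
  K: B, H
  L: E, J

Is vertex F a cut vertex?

Deleting F leaves 2 components (was 2), so F is not a cut vertex.

No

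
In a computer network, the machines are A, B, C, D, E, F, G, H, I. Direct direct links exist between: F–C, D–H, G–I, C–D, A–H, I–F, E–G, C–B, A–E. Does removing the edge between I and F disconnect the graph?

After removing I–F, the path I-G-E-A-H-D-C-F still connects them, so the edge is not a bridge.

No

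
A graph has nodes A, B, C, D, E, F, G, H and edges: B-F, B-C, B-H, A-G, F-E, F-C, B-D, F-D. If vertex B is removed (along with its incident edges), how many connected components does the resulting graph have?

3

With B gone, the remaining components are: {H}; {A, G}; {C, D, E, F}.
That is 3 components.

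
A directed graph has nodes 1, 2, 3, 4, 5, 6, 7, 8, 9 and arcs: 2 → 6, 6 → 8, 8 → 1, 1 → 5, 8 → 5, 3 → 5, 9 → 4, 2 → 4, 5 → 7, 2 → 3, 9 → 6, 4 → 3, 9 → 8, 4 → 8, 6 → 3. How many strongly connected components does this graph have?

{5} is an SCC by itself.
{7} is an SCC by itself.
{9} is an SCC by itself.
{3} is an SCC by itself.
{4} is an SCC by itself.
(and 4 more singleton SCCs)
That gives 9 strongly connected components.

9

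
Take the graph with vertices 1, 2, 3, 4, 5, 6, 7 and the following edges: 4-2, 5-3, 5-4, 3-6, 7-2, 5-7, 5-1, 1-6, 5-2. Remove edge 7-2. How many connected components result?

1

7 and 2 are still connected via 7-5-2, so the component count stays at 1.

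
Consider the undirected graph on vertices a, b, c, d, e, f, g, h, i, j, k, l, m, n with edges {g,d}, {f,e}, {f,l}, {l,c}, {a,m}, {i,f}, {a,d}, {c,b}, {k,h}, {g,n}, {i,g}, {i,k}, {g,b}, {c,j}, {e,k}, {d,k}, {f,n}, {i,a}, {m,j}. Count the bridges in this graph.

1

The edges on the cycle i-a-d-k-e-f-i are not bridges since each lies on that cycle.
But removing k - h disconnects k from h — this is a bridge.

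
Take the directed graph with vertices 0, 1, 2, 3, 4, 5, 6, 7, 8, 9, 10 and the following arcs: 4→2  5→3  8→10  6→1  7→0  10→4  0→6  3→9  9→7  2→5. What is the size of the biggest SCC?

1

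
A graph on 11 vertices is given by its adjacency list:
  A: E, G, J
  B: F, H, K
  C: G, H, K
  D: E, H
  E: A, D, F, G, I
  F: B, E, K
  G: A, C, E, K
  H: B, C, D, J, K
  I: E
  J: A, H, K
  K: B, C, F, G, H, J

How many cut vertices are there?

1

Removing E increases the component count from 1 to 2, so E is a cut vertex.
By contrast removing I leaves 1 component; it is not a cut vertex. No other vertex is a cut vertex either.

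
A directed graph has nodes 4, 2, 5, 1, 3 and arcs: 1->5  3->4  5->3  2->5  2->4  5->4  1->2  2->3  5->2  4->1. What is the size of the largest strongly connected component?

{1, 2, 3, 4, 5} are all mutually reachable — one SCC of size 5.
The largest has 5 vertices.

5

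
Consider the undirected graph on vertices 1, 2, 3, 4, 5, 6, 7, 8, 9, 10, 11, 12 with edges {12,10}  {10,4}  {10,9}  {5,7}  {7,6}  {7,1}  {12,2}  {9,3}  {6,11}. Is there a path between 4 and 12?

Yes

From 4 we can reach 2, 3, 4, 9, 10, 12, which includes 12.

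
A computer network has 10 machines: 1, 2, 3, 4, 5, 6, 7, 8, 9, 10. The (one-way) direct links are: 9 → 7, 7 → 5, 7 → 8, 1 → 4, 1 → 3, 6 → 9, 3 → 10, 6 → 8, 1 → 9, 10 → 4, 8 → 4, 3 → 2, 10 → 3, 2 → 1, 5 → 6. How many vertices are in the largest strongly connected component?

4

{5, 6, 7, 9} are all mutually reachable — one SCC of size 4.
{1, 2, 3, 10} are all mutually reachable — one SCC of size 4.
{8} is an SCC by itself.
{4} is an SCC by itself.
The largest has 4 vertices.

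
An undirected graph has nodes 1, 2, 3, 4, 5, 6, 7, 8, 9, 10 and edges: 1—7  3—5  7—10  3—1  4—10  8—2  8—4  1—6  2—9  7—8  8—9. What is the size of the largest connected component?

10

Starting from 1 we can reach 1, 2, 3, 4, 5, 6, 7, 8, 9, 10. That is one component of size 10.
The largest has 10 vertices.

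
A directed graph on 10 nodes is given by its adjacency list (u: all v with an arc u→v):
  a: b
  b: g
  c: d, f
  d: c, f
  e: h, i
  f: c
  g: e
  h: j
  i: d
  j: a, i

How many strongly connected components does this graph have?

3

{a, b, e, g, h, j} are all mutually reachable — one SCC of size 6.
{c, d, f} are all mutually reachable — one SCC of size 3.
{i} is an SCC by itself.
That gives 3 strongly connected components.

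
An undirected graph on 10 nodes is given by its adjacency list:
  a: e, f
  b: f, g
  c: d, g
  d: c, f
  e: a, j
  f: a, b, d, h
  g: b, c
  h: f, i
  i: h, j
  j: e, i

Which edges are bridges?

none

The edges on the cycle f-b-g-c-d-f are not bridges since each lies on that cycle.
Every edge lies on some cycle, so there are no bridges.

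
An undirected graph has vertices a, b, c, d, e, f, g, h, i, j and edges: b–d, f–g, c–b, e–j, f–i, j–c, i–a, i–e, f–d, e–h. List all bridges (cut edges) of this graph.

a-i, e-h, f-g

The edges on the cycle f-i-e-j-c-b-d-f are not bridges since each lies on that cycle.
But removing h–e disconnects h from e; removing i–a disconnects i from a; removing f–g disconnects f from g — these are bridges.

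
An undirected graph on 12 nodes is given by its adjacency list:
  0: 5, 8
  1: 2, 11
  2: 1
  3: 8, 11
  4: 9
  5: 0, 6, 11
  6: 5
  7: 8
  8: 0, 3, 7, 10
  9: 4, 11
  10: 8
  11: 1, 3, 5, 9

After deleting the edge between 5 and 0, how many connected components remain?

1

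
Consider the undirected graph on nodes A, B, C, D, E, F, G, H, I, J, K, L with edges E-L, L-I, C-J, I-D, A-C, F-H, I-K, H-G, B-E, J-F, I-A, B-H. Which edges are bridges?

D-I, G-H, I-K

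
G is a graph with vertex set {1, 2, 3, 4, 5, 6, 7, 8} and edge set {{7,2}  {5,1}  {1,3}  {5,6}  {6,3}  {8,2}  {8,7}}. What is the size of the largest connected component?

4

4 is isolated — a component by itself.
Starting from 2 we can reach 2, 7, 8. That is one component of size 3.
Starting from 1 we can reach 1, 3, 5, 6. That is one component of size 4.
The largest has 4 vertices.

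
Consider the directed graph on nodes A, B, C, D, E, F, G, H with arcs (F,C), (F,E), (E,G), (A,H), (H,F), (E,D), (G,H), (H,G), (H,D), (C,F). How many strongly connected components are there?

4

{C, E, F, G, H} are all mutually reachable — one SCC of size 5.
{B} is an SCC by itself.
{D} is an SCC by itself.
{A} is an SCC by itself.
That gives 4 strongly connected components.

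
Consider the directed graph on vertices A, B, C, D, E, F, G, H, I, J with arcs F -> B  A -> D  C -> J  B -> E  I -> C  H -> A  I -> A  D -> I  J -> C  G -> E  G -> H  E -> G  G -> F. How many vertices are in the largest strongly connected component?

4

{B, E, F, G} are all mutually reachable — one SCC of size 4.
{A, D, I} are all mutually reachable — one SCC of size 3.
{C, J} are all mutually reachable — one SCC of size 2.
{H} is an SCC by itself.
The largest has 4 vertices.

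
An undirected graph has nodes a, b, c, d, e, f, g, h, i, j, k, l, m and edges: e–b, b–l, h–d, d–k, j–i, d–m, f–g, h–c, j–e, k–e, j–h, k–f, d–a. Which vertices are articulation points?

b, d, e, f, h, j, k

Removing b increases the component count from 1 to 2, so b is a cut vertex.
Removing d increases the component count from 1 to 3, so d is a cut vertex.
Removing e increases the component count from 1 to 2, so e is a cut vertex.
Likewise f, h, j, k are cut vertices.
By contrast removing g leaves 1 component; it is not a cut vertex. No other vertex is a cut vertex either.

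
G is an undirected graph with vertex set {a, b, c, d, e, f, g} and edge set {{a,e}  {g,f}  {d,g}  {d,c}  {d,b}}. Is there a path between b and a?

No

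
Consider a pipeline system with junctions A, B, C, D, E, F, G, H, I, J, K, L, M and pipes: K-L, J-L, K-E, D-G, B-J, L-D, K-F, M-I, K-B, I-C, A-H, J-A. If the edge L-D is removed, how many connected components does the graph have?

3

Before removal there are 2 components.
L-D is a bridge — removing it separates L's side from D's side.
After removal: 3 components.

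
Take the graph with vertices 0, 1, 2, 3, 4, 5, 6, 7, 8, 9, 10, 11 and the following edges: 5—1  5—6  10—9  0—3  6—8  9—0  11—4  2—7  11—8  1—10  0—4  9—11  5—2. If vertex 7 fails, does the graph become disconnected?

No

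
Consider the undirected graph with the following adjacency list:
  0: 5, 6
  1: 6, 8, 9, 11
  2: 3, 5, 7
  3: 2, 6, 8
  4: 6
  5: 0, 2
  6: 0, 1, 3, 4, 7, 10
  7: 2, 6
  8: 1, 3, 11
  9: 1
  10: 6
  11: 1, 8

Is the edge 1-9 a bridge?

Removing 1-9 leaves no path between 1 and 9: the component count goes from 1 to 2. So it is a bridge.

Yes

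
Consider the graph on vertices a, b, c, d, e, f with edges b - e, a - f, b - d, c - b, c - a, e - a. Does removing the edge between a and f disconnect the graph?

Removing a - f leaves no path between a and f: the component count goes from 1 to 2. So it is a bridge.

Yes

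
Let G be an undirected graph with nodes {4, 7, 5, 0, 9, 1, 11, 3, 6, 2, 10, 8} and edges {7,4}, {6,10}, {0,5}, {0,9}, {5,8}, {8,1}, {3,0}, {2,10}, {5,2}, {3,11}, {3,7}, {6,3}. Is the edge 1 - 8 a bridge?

Removing 1 - 8 leaves no path between 1 and 8: the component count goes from 1 to 2. So it is a bridge.

Yes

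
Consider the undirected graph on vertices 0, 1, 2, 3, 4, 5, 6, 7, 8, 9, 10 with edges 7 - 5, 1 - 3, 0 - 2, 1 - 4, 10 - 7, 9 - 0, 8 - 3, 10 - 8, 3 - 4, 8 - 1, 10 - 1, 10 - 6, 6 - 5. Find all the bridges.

The edges on the cycle 10-6-5-7-10 are not bridges since each lies on that cycle.
But removing 9 - 0 disconnects 9 from 0; removing 0 - 2 disconnects 0 from 2 — these are bridges.

0-2, 0-9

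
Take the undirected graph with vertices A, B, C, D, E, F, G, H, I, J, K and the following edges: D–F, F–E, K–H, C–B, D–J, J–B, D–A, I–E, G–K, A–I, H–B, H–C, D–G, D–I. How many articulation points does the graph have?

Removing D increases the component count from 1 to 2, so D is a cut vertex.
By contrast removing H leaves 1 component; it is not a cut vertex. No other vertex is a cut vertex either.

1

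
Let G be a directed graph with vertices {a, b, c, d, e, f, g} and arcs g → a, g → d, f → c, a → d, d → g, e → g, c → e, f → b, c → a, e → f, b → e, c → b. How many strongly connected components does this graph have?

{b, c, e, f} are all mutually reachable — one SCC of size 4.
{a, d, g} are all mutually reachable — one SCC of size 3.
That gives 2 strongly connected components.

2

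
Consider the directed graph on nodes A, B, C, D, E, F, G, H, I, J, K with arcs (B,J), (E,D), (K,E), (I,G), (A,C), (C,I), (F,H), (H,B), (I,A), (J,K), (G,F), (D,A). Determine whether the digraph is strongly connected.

Yes

From H we can reach every vertex (A, B, C, D, E, F, G, H, I, J, K), and every vertex can reach H (A, B, C, D, E, F, G, H, I, J, K). So the whole graph is one strongly connected component.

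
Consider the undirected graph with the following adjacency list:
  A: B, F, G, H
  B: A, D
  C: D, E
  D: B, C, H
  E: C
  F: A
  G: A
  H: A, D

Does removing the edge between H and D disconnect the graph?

No

After removing H-D, the path H-A-B-D still connects them, so the edge is not a bridge.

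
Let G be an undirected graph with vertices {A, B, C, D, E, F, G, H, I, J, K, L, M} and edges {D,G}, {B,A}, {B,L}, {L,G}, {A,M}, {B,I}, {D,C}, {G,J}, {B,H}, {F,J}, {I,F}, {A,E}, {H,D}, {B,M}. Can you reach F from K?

The component containing K is {K}, and F is not in it.

No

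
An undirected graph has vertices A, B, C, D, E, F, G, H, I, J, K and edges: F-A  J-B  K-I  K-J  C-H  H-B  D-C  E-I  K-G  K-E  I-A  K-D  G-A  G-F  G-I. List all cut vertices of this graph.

K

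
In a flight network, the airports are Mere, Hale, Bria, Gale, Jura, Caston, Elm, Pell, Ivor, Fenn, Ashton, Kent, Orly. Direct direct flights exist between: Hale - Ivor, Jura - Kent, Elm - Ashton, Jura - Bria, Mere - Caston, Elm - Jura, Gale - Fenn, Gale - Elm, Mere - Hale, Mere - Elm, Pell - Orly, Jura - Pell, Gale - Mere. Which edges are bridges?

Ashton-Elm, Bria-Jura, Caston-Mere, Elm-Jura, Fenn-Gale, Hale-Ivor, Hale-Mere, Jura-Kent, Jura-Pell, Orly-Pell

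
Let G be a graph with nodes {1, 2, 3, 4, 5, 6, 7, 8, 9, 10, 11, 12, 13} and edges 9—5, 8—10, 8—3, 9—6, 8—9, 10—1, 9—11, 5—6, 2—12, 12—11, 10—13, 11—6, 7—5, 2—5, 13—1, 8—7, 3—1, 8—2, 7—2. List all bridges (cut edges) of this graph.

none

The edges on the cycle 10-13-1-10 are not bridges since each lies on that cycle.
Every edge lies on some cycle, so there are no bridges.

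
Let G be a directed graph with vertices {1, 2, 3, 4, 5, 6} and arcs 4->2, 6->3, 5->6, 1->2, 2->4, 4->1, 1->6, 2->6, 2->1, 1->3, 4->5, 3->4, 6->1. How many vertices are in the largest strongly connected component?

{1, 2, 3, 4, 5, 6} are all mutually reachable — one SCC of size 6.
The largest has 6 vertices.

6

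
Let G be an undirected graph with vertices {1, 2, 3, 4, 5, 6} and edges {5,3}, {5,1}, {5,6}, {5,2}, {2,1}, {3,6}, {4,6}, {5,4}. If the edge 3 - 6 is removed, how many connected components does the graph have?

3 and 6 are still connected via 3-5-6, so the component count stays at 1.

1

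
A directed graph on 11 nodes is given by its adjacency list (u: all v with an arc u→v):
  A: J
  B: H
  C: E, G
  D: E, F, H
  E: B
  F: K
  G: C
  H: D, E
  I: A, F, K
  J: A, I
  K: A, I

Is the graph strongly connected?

No

There is no directed path from B to G, so the graph is not strongly connected.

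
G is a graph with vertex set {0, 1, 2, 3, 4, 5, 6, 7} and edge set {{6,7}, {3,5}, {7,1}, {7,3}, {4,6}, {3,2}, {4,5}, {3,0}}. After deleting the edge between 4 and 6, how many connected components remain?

1

4 and 6 are still connected via 4-5-3-7-6, so the component count stays at 1.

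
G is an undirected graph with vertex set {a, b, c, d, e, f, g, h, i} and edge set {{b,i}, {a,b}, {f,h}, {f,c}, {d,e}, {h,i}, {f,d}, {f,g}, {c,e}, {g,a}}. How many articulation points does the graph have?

Removing f increases the component count from 1 to 2, so f is a cut vertex.
By contrast removing e leaves 1 component; it is not a cut vertex. No other vertex is a cut vertex either.

1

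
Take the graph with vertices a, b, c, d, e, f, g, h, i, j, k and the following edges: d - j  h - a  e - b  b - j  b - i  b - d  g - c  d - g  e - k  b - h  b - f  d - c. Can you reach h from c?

From c we can reach a, b, c, d, e, f, g, h, i, j, k, which includes h.

Yes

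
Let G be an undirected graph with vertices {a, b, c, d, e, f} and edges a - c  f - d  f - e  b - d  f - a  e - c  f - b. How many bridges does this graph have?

0

The edges on the cycle f-b-d-f are not bridges since each lies on that cycle.
Every edge lies on some cycle, so there are no bridges.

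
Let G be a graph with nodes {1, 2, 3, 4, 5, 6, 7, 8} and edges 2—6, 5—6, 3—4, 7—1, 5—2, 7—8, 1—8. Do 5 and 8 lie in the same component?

The component containing 5 is {2, 5, 6}, and 8 is not in it.

No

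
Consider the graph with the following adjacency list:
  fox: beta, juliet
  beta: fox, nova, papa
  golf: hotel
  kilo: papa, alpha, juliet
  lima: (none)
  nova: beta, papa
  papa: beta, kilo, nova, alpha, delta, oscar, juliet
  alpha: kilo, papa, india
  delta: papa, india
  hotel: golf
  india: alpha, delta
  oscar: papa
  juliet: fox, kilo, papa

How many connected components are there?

3

lima is isolated — a component by itself.
Starting from golf we can reach golf, hotel. That is one component of size 2.
Starting from fox we can reach fox, beta, kilo, nova, papa, alpha, delta, india, oscar, juliet. That is one component of size 10.
Total: 3 components.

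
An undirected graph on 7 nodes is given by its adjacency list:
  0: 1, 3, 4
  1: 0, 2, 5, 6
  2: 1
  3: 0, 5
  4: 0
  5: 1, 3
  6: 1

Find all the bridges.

0-4, 1-2, 1-6

The edges on the cycle 1-5-3-0-1 are not bridges since each lies on that cycle.
But removing 0-4 disconnects 0 from 4; removing 1-6 disconnects 1 from 6; removing 1-2 disconnects 1 from 2 — these are bridges.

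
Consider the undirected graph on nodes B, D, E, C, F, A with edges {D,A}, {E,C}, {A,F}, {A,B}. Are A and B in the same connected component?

Yes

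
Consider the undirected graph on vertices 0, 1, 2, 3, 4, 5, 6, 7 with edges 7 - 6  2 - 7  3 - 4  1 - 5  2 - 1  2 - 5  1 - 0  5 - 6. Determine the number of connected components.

2

Starting from 3 we can reach 3, 4. That is one component of size 2.
Starting from 0 we can reach 0, 1, 2, 5, 6, 7. That is one component of size 6.
Total: 2 components.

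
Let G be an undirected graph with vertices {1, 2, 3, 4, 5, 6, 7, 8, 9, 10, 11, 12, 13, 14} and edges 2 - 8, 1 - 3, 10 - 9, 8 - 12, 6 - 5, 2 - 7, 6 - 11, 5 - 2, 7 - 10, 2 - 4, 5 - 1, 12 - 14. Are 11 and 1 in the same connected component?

Yes

From 11 we can reach 1, 2, 3, 4, 5, 6, 7, 8, 9, 10, 11, 12, 14, which includes 1.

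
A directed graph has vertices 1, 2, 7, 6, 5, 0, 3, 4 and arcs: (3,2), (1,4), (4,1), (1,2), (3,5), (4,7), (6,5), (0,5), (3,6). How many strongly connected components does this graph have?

7

{1, 4} are all mutually reachable — one SCC of size 2.
{3} is an SCC by itself.
{0} is an SCC by itself.
{5} is an SCC by itself.
{7} is an SCC by itself.
(and 2 more singleton SCCs)
That gives 7 strongly connected components.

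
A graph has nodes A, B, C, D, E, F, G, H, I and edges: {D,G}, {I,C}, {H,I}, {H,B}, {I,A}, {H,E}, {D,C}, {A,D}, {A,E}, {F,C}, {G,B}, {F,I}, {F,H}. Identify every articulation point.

Removing B, for instance, still leaves 1 component. No single vertex removal increases the component count — the graph has no articulation points.

none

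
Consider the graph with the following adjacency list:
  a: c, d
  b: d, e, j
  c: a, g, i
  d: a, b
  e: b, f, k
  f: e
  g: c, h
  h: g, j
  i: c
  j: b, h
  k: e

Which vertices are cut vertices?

Removing b increases the component count from 1 to 2, so b is a cut vertex.
Removing c increases the component count from 1 to 2, so c is a cut vertex.
Removing e increases the component count from 1 to 3, so e is a cut vertex.
By contrast removing d leaves 1 component; it is not a cut vertex. No other vertex is a cut vertex either.

b, c, e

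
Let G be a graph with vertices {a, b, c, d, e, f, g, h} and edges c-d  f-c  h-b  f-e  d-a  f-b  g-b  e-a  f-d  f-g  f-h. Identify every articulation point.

f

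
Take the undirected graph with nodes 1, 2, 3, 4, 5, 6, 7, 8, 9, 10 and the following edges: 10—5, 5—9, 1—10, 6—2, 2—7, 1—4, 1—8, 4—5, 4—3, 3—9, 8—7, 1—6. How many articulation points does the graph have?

1

Removing 1 increases the component count from 1 to 2, so 1 is a cut vertex.
By contrast removing 3 leaves 1 component; it is not a cut vertex. No other vertex is a cut vertex either.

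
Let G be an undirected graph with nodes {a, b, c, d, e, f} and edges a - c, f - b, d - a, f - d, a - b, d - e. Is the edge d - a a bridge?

After removing d - a, the path d-f-b-a still connects them, so the edge is not a bridge.

No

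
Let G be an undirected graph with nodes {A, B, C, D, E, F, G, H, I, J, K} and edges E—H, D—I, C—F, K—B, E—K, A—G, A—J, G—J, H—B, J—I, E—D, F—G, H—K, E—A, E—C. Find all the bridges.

none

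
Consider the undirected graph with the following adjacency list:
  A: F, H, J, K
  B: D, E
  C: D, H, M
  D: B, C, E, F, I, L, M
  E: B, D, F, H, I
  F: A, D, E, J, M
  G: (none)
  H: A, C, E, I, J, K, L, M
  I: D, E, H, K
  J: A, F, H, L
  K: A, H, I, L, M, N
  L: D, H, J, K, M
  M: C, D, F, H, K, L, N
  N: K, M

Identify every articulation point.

Removing F, for instance, still leaves 2 components. No single vertex removal increases the component count — the graph has no articulation points.

none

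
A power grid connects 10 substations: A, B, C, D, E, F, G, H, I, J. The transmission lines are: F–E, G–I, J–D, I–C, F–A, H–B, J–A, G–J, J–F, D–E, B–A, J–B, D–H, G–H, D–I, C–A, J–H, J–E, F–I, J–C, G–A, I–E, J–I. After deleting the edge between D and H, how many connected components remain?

1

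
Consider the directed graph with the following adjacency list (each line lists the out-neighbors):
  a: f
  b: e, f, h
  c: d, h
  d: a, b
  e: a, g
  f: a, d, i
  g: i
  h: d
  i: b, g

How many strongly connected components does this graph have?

2

{a, b, d, e, f, g, h, i} are all mutually reachable — one SCC of size 8.
{c} is an SCC by itself.
That gives 2 strongly connected components.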